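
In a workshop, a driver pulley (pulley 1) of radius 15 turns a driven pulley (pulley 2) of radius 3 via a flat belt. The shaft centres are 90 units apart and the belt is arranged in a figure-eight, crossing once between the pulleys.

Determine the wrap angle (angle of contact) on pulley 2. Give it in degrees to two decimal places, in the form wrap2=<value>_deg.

crossed belt: β = asin((r1+r2)/C) = asin(18/90) = 11.5370°
wrap1 = wrap2 = π + 2β = 203.0739°

wrap2=203.07_deg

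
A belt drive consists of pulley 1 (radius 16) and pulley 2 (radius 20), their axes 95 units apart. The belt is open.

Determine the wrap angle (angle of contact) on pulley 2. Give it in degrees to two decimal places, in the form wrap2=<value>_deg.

open belt: β = asin((r2−r1)/C) = asin(4/95) = 2.4132°
wrap1 = π − 2β = 175.1737°
wrap2 = π + 2β = 184.8263°

wrap2=184.83_deg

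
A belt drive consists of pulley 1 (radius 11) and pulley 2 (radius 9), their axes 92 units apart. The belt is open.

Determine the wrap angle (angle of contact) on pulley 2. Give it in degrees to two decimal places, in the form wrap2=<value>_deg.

open belt: β = asin((r2−r1)/C) = asin(-2/92) = -1.2457°
wrap1 = π − 2β = 182.4913°
wrap2 = π + 2β = 177.5087°

wrap2=177.51_deg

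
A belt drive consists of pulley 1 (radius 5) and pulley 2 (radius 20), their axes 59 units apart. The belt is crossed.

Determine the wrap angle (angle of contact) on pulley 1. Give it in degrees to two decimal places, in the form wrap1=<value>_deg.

crossed belt: β = asin((r1+r2)/C) = asin(25/59) = 25.0702°
wrap1 = wrap2 = π + 2β = 230.1405°

wrap1=230.14_deg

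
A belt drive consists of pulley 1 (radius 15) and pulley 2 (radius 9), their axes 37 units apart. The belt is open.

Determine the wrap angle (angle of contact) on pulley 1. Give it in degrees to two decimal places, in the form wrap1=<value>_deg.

wrap1=198.66_deg

open belt: β = asin((r2−r1)/C) = asin(-6/37) = -9.3324°
wrap1 = π − 2β = 198.6648°
wrap2 = π + 2β = 161.3352°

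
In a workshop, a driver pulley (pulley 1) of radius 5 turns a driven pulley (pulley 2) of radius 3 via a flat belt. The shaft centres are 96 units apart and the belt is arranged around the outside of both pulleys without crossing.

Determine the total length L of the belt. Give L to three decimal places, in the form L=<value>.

L=217.174

open belt: β = asin((r2−r1)/C) = asin(-2/96) = -1.1937°
wrap1 = π − 2β = 182.3875°
wrap2 = π + 2β = 177.6125°
tangent length = C·cosβ = 95.9792
L = r1·wrap1 + r2·wrap2 + 2·C·cosβ = 5·3.1833 + 3·3.0999 + 2·95.9792 = 217.1744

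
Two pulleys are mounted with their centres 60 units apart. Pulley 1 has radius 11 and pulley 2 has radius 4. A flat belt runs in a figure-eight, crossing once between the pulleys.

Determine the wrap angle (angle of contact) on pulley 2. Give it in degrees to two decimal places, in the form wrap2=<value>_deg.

crossed belt: β = asin((r1+r2)/C) = asin(15/60) = 14.4775°
wrap1 = wrap2 = π + 2β = 208.9550°

wrap2=208.96_deg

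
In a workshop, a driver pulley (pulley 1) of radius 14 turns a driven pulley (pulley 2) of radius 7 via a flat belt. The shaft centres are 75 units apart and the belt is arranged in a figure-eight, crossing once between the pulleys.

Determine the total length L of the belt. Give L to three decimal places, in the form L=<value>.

L=221.893

crossed belt: β = asin((r1+r2)/C) = asin(21/75) = 16.2602°
wrap1 = wrap2 = π + 2β = 212.5204°
tangent length = C·cosβ = 72.0000
L = (r1+r2)·wrap + 2·C·cosβ = 21·3.7092 + 2·72.0000 = 221.8928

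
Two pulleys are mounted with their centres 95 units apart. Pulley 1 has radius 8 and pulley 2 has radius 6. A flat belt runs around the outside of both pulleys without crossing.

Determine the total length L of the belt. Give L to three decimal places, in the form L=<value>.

L=234.024

open belt: β = asin((r2−r1)/C) = asin(-2/95) = -1.2063°
wrap1 = π − 2β = 182.4126°
wrap2 = π + 2β = 177.5874°
tangent length = C·cosβ = 94.9789
L = r1·wrap1 + r2·wrap2 + 2·C·cosβ = 8·3.1837 + 6·3.0995 + 2·94.9789 = 234.0244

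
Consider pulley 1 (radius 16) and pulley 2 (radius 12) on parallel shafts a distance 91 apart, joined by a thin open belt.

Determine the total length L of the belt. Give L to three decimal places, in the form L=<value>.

L=270.140

open belt: β = asin((r2−r1)/C) = asin(-4/91) = -2.5193°
wrap1 = π − 2β = 185.0386°
wrap2 = π + 2β = 174.9614°
tangent length = C·cosβ = 90.9120
L = r1·wrap1 + r2·wrap2 + 2·C·cosβ = 16·3.2295 + 12·3.0537 + 2·90.9120 = 270.1404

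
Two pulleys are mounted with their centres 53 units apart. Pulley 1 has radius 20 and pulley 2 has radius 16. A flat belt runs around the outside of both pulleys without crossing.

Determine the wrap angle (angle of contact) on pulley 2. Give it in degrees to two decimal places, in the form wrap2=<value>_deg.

wrap2=171.34_deg

open belt: β = asin((r2−r1)/C) = asin(-4/53) = -4.3283°
wrap1 = π − 2β = 188.6567°
wrap2 = π + 2β = 171.3433°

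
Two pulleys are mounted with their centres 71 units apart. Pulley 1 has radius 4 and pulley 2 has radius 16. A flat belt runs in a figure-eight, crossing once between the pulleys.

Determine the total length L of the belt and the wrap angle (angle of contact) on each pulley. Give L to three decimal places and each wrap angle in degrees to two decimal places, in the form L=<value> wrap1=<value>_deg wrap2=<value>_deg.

L=210.504 wrap1=212.72_deg wrap2=212.72_deg

crossed belt: β = asin((r1+r2)/C) = asin(20/71) = 16.3611°
wrap1 = wrap2 = π + 2β = 212.7222°
tangent length = C·cosβ = 68.1249
L = (r1+r2)·wrap + 2·C·cosβ = 20·3.7127 + 2·68.1249 = 210.5038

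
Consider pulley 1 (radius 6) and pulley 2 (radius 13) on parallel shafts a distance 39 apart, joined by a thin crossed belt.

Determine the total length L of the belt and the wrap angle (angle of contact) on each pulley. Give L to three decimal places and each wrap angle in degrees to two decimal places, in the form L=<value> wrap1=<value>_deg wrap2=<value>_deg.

crossed belt: β = asin((r1+r2)/C) = asin(19/39) = 29.1554°
wrap1 = wrap2 = π + 2β = 238.3107°
tangent length = C·cosβ = 34.0588
L = (r1+r2)·wrap + 2·C·cosβ = 19·4.1593 + 2·34.0588 = 147.1444

L=147.144 wrap1=238.31_deg wrap2=238.31_deg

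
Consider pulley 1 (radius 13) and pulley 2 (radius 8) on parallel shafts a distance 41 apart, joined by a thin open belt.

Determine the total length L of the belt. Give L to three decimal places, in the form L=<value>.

open belt: β = asin((r2−r1)/C) = asin(-5/41) = -7.0047°
wrap1 = π − 2β = 194.0095°
wrap2 = π + 2β = 165.9905°
tangent length = C·cosβ = 40.6940
L = r1·wrap1 + r2·wrap2 + 2·C·cosβ = 13·3.3861 + 8·2.8971 + 2·40.6940 = 148.5840

L=148.584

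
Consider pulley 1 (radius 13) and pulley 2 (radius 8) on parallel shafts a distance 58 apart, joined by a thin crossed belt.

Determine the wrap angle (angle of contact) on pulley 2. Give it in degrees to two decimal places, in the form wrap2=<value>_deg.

wrap2=222.45_deg

crossed belt: β = asin((r1+r2)/C) = asin(21/58) = 21.2273°
wrap1 = wrap2 = π + 2β = 222.4546°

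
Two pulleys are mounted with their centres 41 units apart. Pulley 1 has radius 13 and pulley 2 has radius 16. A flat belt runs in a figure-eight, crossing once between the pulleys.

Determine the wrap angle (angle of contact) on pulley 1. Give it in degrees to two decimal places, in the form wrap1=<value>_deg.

crossed belt: β = asin((r1+r2)/C) = asin(29/41) = 45.0170°
wrap1 = wrap2 = π + 2β = 270.0341°

wrap1=270.03_deg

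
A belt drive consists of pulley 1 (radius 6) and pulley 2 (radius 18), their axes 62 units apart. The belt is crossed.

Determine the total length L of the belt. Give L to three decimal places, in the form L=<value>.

crossed belt: β = asin((r1+r2)/C) = asin(24/62) = 22.7740°
wrap1 = wrap2 = π + 2β = 225.5479°
tangent length = C·cosβ = 57.1664
L = (r1+r2)·wrap + 2·C·cosβ = 24·3.9366 + 2·57.1664 = 208.8101

L=208.810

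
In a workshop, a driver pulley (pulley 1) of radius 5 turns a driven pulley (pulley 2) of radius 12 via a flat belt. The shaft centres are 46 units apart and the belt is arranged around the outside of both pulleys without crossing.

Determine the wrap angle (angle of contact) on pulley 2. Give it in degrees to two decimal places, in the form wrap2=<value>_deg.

wrap2=197.51_deg

open belt: β = asin((r2−r1)/C) = asin(7/46) = 8.7529°
wrap1 = π − 2β = 162.4941°
wrap2 = π + 2β = 197.5059°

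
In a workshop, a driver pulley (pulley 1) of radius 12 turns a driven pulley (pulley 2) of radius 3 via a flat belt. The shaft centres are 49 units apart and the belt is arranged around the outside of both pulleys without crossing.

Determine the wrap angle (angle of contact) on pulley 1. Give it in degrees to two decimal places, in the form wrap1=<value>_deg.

open belt: β = asin((r2−r1)/C) = asin(-9/49) = -10.5838°
wrap1 = π − 2β = 201.1676°
wrap2 = π + 2β = 158.8324°

wrap1=201.17_deg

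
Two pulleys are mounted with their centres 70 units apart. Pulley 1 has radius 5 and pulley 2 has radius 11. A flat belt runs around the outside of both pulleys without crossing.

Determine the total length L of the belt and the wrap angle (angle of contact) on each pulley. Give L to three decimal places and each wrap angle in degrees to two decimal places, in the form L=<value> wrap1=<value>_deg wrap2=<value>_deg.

L=190.780 wrap1=170.17_deg wrap2=189.83_deg

open belt: β = asin((r2−r1)/C) = asin(6/70) = 4.9171°
wrap1 = π − 2β = 170.1658°
wrap2 = π + 2β = 189.8342°
tangent length = C·cosβ = 69.7424
L = r1·wrap1 + r2·wrap2 + 2·C·cosβ = 5·2.9700 + 11·3.3132 + 2·69.7424 = 190.7801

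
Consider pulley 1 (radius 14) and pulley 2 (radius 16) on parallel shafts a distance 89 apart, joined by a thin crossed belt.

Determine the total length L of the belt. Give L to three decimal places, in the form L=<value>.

L=282.459

crossed belt: β = asin((r1+r2)/C) = asin(30/89) = 19.6990°
wrap1 = wrap2 = π + 2β = 219.3980°
tangent length = C·cosβ = 83.7914
L = (r1+r2)·wrap + 2·C·cosβ = 30·3.8292 + 2·83.7914 = 282.4593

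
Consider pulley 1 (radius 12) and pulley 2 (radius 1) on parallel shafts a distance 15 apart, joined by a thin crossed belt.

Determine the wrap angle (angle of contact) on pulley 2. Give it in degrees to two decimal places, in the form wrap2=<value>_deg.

wrap2=300.15_deg

crossed belt: β = asin((r1+r2)/C) = asin(13/15) = 60.0736°
wrap1 = wrap2 = π + 2β = 300.1471°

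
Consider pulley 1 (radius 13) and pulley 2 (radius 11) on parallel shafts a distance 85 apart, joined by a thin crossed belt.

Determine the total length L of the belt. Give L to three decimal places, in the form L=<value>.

L=252.221

crossed belt: β = asin((r1+r2)/C) = asin(24/85) = 16.4007°
wrap1 = wrap2 = π + 2β = 212.8014°
tangent length = C·cosβ = 81.5414
L = (r1+r2)·wrap + 2·C·cosβ = 24·3.7141 + 2·81.5414 = 252.2208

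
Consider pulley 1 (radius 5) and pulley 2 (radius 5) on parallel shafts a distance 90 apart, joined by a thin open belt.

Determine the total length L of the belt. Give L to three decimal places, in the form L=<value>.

L=211.416

open belt: β = asin((r2−r1)/C) = asin(0/90) = 0.0000°
wrap1 = π − 2β = 180.0000°
wrap2 = π + 2β = 180.0000°
tangent length = C·cosβ = 90.0000
L = r1·wrap1 + r2·wrap2 + 2·C·cosβ = 5·3.1416 + 5·3.1416 + 2·90.0000 = 211.4159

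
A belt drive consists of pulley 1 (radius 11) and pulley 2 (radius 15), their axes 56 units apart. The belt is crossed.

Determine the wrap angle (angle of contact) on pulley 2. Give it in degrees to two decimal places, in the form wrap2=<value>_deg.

crossed belt: β = asin((r1+r2)/C) = asin(26/56) = 27.6640°
wrap1 = wrap2 = π + 2β = 235.3280°

wrap2=235.33_deg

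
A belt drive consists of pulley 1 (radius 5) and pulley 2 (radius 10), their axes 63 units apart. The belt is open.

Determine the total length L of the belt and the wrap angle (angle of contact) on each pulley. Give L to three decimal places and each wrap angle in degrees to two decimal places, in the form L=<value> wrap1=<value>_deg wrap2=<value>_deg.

open belt: β = asin((r2−r1)/C) = asin(5/63) = 4.5521°
wrap1 = π − 2β = 170.8959°
wrap2 = π + 2β = 189.1041°
tangent length = C·cosβ = 62.8013
L = r1·wrap1 + r2·wrap2 + 2·C·cosβ = 5·2.9827 + 10·3.3005 + 2·62.8013 = 173.5209

L=173.521 wrap1=170.90_deg wrap2=189.10_deg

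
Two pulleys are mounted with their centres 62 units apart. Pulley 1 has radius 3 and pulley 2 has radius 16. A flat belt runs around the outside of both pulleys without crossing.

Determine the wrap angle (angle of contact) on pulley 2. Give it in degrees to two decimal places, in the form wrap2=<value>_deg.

open belt: β = asin((r2−r1)/C) = asin(13/62) = 12.1034°
wrap1 = π − 2β = 155.7931°
wrap2 = π + 2β = 204.2069°

wrap2=204.21_deg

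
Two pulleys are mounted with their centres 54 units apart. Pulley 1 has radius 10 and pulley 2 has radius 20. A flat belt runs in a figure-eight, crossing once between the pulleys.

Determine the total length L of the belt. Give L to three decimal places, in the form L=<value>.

crossed belt: β = asin((r1+r2)/C) = asin(30/54) = 33.7490°
wrap1 = wrap2 = π + 2β = 247.4980°
tangent length = C·cosβ = 44.8999
L = (r1+r2)·wrap + 2·C·cosβ = 30·4.3197 + 2·44.8999 = 219.3894

L=219.389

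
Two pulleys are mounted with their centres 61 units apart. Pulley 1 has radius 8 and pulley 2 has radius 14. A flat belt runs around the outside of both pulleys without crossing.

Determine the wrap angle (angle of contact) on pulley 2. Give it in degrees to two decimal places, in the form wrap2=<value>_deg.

wrap2=191.29_deg

open belt: β = asin((r2−r1)/C) = asin(6/61) = 5.6448°
wrap1 = π − 2β = 168.7104°
wrap2 = π + 2β = 191.2896°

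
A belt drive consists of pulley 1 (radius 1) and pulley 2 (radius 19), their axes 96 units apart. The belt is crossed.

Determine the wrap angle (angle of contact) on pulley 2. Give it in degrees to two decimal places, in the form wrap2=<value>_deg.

wrap2=204.05_deg

crossed belt: β = asin((r1+r2)/C) = asin(20/96) = 12.0247°
wrap1 = wrap2 = π + 2β = 204.0494°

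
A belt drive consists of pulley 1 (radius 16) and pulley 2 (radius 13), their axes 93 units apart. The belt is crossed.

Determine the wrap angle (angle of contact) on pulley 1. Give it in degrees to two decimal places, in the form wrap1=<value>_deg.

crossed belt: β = asin((r1+r2)/C) = asin(29/93) = 18.1694°
wrap1 = wrap2 = π + 2β = 216.3389°

wrap1=216.34_deg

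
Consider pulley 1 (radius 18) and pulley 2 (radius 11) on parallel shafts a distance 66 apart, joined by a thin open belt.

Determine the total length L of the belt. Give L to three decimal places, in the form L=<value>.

L=223.849

open belt: β = asin((r2−r1)/C) = asin(-7/66) = -6.0883°
wrap1 = π − 2β = 192.1766°
wrap2 = π + 2β = 167.8234°
tangent length = C·cosβ = 65.6277
L = r1·wrap1 + r2·wrap2 + 2·C·cosβ = 18·3.3541 + 11·2.9291 + 2·65.6277 = 223.8493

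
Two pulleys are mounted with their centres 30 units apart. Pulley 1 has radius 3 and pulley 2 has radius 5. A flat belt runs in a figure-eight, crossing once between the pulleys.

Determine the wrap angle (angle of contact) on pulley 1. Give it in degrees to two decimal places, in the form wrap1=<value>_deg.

crossed belt: β = asin((r1+r2)/C) = asin(8/30) = 15.4660°
wrap1 = wrap2 = π + 2β = 210.9320°

wrap1=210.93_deg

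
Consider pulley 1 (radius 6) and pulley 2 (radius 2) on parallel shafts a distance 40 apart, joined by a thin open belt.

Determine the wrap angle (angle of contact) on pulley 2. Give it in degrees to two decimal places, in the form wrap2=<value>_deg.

open belt: β = asin((r2−r1)/C) = asin(-4/40) = -5.7392°
wrap1 = π − 2β = 191.4783°
wrap2 = π + 2β = 168.5217°

wrap2=168.52_deg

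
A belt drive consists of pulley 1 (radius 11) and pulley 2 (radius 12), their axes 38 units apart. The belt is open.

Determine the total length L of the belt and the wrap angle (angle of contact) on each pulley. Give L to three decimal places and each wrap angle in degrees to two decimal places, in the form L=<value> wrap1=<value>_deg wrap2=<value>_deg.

open belt: β = asin((r2−r1)/C) = asin(1/38) = 1.5080°
wrap1 = π − 2β = 176.9841°
wrap2 = π + 2β = 183.0159°
tangent length = C·cosβ = 37.9868
L = r1·wrap1 + r2·wrap2 + 2·C·cosβ = 11·3.0890 + 12·3.1942 + 2·37.9868 = 148.2829

L=148.283 wrap1=176.98_deg wrap2=183.02_deg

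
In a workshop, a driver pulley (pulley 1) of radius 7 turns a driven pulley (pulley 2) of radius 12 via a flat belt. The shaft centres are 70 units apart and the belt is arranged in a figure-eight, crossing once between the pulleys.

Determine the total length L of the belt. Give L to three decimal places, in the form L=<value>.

crossed belt: β = asin((r1+r2)/C) = asin(19/70) = 15.7493°
wrap1 = wrap2 = π + 2β = 211.4986°
tangent length = C·cosβ = 67.3721
L = (r1+r2)·wrap + 2·C·cosβ = 19·3.6913 + 2·67.3721 = 204.8798

L=204.880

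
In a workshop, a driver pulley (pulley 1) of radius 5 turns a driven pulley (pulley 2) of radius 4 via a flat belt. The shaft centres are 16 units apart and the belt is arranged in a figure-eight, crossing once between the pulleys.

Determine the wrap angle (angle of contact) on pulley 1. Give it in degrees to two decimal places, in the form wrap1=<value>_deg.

wrap1=248.46_deg

crossed belt: β = asin((r1+r2)/C) = asin(9/16) = 34.2289°
wrap1 = wrap2 = π + 2β = 248.4577°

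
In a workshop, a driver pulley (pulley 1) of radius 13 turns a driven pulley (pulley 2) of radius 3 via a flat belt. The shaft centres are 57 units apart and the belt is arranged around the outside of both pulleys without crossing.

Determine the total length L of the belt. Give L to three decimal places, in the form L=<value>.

open belt: β = asin((r2−r1)/C) = asin(-10/57) = -10.1042°
wrap1 = π − 2β = 200.2084°
wrap2 = π + 2β = 159.7916°
tangent length = C·cosβ = 56.1160
L = r1·wrap1 + r2·wrap2 + 2·C·cosβ = 13·3.4943 + 3·2.7889 + 2·56.1160 = 166.0244

L=166.024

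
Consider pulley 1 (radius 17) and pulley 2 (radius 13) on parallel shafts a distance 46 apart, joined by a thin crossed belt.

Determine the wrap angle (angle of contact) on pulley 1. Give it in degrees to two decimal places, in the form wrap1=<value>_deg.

crossed belt: β = asin((r1+r2)/C) = asin(30/46) = 40.7057°
wrap1 = wrap2 = π + 2β = 261.4114°

wrap1=261.41_deg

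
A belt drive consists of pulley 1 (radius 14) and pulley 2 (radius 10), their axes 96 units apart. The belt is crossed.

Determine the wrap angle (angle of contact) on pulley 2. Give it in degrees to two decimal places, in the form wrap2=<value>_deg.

wrap2=208.96_deg

crossed belt: β = asin((r1+r2)/C) = asin(24/96) = 14.4775°
wrap1 = wrap2 = π + 2β = 208.9550°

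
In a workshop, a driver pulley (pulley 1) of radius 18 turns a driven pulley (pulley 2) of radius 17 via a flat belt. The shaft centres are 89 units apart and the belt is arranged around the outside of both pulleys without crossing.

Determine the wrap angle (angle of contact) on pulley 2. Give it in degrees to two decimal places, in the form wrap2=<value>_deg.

open belt: β = asin((r2−r1)/C) = asin(-1/89) = -0.6438°
wrap1 = π − 2β = 181.2876°
wrap2 = π + 2β = 178.7124°

wrap2=178.71_deg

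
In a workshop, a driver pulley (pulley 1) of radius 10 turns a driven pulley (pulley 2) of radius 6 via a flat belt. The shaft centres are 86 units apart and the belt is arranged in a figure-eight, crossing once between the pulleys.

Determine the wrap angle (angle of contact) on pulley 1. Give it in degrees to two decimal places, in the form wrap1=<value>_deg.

crossed belt: β = asin((r1+r2)/C) = asin(16/86) = 10.7222°
wrap1 = wrap2 = π + 2β = 201.4443°

wrap1=201.44_deg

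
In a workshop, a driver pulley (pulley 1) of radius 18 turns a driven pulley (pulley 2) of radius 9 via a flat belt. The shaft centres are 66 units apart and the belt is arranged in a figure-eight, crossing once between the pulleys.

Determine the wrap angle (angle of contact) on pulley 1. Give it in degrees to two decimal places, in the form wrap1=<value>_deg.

wrap1=228.30_deg

crossed belt: β = asin((r1+r2)/C) = asin(27/66) = 24.1477°
wrap1 = wrap2 = π + 2β = 228.2955°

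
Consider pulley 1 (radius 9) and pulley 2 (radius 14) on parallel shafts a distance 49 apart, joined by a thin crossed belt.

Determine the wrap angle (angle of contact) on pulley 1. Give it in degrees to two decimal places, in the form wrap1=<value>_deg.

wrap1=235.99_deg

crossed belt: β = asin((r1+r2)/C) = asin(23/49) = 27.9946°
wrap1 = wrap2 = π + 2β = 235.9891°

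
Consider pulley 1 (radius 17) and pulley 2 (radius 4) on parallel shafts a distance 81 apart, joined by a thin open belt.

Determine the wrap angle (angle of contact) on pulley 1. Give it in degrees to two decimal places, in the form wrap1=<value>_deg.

open belt: β = asin((r2−r1)/C) = asin(-13/81) = -9.2356°
wrap1 = π − 2β = 198.4711°
wrap2 = π + 2β = 161.5289°

wrap1=198.47_deg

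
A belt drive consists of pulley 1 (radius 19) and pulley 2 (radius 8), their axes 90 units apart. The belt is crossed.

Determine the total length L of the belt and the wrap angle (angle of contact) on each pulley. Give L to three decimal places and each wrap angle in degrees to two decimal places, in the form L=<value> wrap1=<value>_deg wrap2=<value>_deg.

L=272.985 wrap1=214.92_deg wrap2=214.92_deg

crossed belt: β = asin((r1+r2)/C) = asin(27/90) = 17.4576°
wrap1 = wrap2 = π + 2β = 214.9152°
tangent length = C·cosβ = 85.8545
L = (r1+r2)·wrap + 2·C·cosβ = 27·3.7510 + 2·85.8545 = 272.9855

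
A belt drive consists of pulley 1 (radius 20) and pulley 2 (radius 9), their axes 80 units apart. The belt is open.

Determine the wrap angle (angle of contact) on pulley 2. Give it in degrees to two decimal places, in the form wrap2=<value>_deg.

wrap2=164.19_deg

open belt: β = asin((r2−r1)/C) = asin(-11/80) = -7.9032°
wrap1 = π − 2β = 195.8064°
wrap2 = π + 2β = 164.1936°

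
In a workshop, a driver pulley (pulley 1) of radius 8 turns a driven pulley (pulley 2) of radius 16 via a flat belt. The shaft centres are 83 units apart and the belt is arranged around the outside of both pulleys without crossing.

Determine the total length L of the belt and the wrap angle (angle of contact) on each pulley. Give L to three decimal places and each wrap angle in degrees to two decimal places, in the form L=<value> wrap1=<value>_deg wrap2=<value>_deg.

open belt: β = asin((r2−r1)/C) = asin(8/83) = 5.5311°
wrap1 = π − 2β = 168.9379°
wrap2 = π + 2β = 191.0621°
tangent length = C·cosβ = 82.6136
L = r1·wrap1 + r2·wrap2 + 2·C·cosβ = 8·2.9485 + 16·3.3347 + 2·82.6136 = 242.1699

L=242.170 wrap1=168.94_deg wrap2=191.06_deg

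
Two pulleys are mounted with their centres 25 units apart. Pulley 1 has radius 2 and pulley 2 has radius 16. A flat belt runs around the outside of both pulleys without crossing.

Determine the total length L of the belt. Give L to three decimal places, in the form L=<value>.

L=114.616

open belt: β = asin((r2−r1)/C) = asin(14/25) = 34.0558°
wrap1 = π − 2β = 111.8884°
wrap2 = π + 2β = 248.1116°
tangent length = C·cosβ = 20.7123
L = r1·wrap1 + r2·wrap2 + 2·C·cosβ = 2·1.9528 + 16·4.3304 + 2·20.7123 = 114.6161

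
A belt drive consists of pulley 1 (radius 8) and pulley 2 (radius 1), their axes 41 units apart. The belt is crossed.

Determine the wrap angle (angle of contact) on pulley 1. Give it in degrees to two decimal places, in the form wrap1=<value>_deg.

crossed belt: β = asin((r1+r2)/C) = asin(9/41) = 12.6804°
wrap1 = wrap2 = π + 2β = 205.3608°

wrap1=205.36_deg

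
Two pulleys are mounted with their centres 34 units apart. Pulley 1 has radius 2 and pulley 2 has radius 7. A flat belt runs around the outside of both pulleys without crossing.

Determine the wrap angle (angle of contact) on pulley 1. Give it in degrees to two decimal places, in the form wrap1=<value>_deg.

wrap1=163.09_deg

open belt: β = asin((r2−r1)/C) = asin(5/34) = 8.4565°
wrap1 = π − 2β = 163.0870°
wrap2 = π + 2β = 196.9130°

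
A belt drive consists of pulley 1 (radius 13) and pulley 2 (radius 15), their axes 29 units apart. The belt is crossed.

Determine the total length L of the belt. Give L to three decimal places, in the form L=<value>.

crossed belt: β = asin((r1+r2)/C) = asin(28/29) = 74.9098°
wrap1 = wrap2 = π + 2β = 329.8196°
tangent length = C·cosβ = 7.5498
L = (r1+r2)·wrap + 2·C·cosβ = 28·5.7564 + 2·7.5498 = 176.2799

L=176.280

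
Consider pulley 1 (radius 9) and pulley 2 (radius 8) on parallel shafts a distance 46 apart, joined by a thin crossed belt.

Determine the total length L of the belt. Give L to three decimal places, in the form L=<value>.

crossed belt: β = asin((r1+r2)/C) = asin(17/46) = 21.6888°
wrap1 = wrap2 = π + 2β = 223.3776°
tangent length = C·cosβ = 42.7434
L = (r1+r2)·wrap + 2·C·cosβ = 17·3.8987 + 2·42.7434 = 151.7643

L=151.764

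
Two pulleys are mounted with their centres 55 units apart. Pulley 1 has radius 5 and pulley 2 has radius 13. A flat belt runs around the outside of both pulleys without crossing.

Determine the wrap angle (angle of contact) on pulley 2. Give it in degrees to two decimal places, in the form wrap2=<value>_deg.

open belt: β = asin((r2−r1)/C) = asin(8/55) = 8.3636°
wrap1 = π − 2β = 163.2728°
wrap2 = π + 2β = 196.7272°

wrap2=196.73_deg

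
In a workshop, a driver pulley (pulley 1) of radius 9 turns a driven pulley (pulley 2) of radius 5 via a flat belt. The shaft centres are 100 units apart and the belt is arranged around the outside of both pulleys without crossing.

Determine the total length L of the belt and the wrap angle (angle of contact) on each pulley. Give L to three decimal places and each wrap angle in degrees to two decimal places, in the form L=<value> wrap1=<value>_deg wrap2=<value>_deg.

open belt: β = asin((r2−r1)/C) = asin(-4/100) = -2.2924°
wrap1 = π − 2β = 184.5849°
wrap2 = π + 2β = 175.4151°
tangent length = C·cosβ = 99.9200
L = r1·wrap1 + r2·wrap2 + 2·C·cosβ = 9·3.2216 + 5·3.0616 + 2·99.9200 = 244.1423

L=244.142 wrap1=184.58_deg wrap2=175.42_deg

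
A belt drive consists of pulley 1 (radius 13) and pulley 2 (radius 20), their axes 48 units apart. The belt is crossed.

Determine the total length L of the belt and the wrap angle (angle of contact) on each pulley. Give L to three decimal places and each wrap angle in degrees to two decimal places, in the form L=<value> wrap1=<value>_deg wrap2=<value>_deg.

L=223.417 wrap1=266.87_deg wrap2=266.87_deg

crossed belt: β = asin((r1+r2)/C) = asin(33/48) = 43.4325°
wrap1 = wrap2 = π + 2β = 266.8651°
tangent length = C·cosβ = 34.8569
L = (r1+r2)·wrap + 2·C·cosβ = 33·4.6577 + 2·34.8569 = 223.4169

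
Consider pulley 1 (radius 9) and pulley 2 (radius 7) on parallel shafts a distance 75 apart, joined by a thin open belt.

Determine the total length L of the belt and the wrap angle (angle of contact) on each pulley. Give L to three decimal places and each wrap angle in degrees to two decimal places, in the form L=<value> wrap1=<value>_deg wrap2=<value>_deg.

open belt: β = asin((r2−r1)/C) = asin(-2/75) = -1.5281°
wrap1 = π − 2β = 183.0561°
wrap2 = π + 2β = 176.9439°
tangent length = C·cosβ = 74.9733
L = r1·wrap1 + r2·wrap2 + 2·C·cosβ = 9·3.1949 + 7·3.0883 + 2·74.9733 = 200.3188

L=200.319 wrap1=183.06_deg wrap2=176.94_deg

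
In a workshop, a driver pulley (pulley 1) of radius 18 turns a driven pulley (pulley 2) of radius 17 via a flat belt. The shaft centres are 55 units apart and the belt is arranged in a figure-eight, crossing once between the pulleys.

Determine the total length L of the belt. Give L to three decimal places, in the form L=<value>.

L=243.093

crossed belt: β = asin((r1+r2)/C) = asin(35/55) = 39.5212°
wrap1 = wrap2 = π + 2β = 259.0424°
tangent length = C·cosβ = 42.4264
L = (r1+r2)·wrap + 2·C·cosβ = 35·4.5211 + 2·42.4264 = 243.0928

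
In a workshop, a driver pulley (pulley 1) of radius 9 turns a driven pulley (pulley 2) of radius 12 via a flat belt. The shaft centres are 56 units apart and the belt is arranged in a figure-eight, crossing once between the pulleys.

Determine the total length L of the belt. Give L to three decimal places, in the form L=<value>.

crossed belt: β = asin((r1+r2)/C) = asin(21/56) = 22.0243°
wrap1 = wrap2 = π + 2β = 224.0486°
tangent length = C·cosβ = 51.9134
L = (r1+r2)·wrap + 2·C·cosβ = 21·3.9104 + 2·51.9134 = 185.9449

L=185.945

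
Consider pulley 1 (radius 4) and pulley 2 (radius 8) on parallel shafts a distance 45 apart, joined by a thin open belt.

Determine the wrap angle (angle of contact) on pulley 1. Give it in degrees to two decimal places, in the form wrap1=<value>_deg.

open belt: β = asin((r2−r1)/C) = asin(4/45) = 5.0997°
wrap1 = π − 2β = 169.8006°
wrap2 = π + 2β = 190.1994°

wrap1=169.80_deg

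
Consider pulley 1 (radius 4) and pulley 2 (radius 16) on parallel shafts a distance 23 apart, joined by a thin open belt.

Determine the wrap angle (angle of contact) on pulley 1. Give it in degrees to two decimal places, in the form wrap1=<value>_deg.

wrap1=117.10_deg

open belt: β = asin((r2−r1)/C) = asin(12/23) = 31.4490°
wrap1 = π − 2β = 117.1020°
wrap2 = π + 2β = 242.8980°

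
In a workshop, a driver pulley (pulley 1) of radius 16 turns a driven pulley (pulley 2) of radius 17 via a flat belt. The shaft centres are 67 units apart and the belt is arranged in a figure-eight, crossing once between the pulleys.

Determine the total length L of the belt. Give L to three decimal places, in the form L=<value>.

crossed belt: β = asin((r1+r2)/C) = asin(33/67) = 29.5075°
wrap1 = wrap2 = π + 2β = 239.0150°
tangent length = C·cosβ = 58.3095
L = (r1+r2)·wrap + 2·C·cosβ = 33·4.1716 + 2·58.3095 = 254.2818

L=254.282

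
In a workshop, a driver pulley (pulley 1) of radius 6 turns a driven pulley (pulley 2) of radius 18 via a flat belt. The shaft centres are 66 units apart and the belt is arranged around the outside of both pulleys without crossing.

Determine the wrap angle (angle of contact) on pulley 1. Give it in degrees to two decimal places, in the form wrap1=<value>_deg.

wrap1=159.05_deg

open belt: β = asin((r2−r1)/C) = asin(12/66) = 10.4757°
wrap1 = π − 2β = 159.0486°
wrap2 = π + 2β = 200.9514°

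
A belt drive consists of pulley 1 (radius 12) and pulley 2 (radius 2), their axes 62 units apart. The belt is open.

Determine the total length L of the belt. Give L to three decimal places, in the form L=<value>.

L=169.599

open belt: β = asin((r2−r1)/C) = asin(-10/62) = -9.2818°
wrap1 = π − 2β = 198.5636°
wrap2 = π + 2β = 161.4364°
tangent length = C·cosβ = 61.1882
L = r1·wrap1 + r2·wrap2 + 2·C·cosβ = 12·3.4656 + 2·2.8176 + 2·61.1882 = 169.5987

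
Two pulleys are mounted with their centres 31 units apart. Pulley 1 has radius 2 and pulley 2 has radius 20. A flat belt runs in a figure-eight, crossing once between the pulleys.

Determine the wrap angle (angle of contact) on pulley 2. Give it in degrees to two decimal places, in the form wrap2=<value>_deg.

wrap2=270.42_deg

crossed belt: β = asin((r1+r2)/C) = asin(22/31) = 45.2087°
wrap1 = wrap2 = π + 2β = 270.4174°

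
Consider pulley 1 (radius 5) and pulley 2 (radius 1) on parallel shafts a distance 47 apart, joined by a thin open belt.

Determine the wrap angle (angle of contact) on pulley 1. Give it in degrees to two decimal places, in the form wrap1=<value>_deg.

wrap1=189.76_deg

open belt: β = asin((r2−r1)/C) = asin(-4/47) = -4.8821°
wrap1 = π − 2β = 189.7643°
wrap2 = π + 2β = 170.2357°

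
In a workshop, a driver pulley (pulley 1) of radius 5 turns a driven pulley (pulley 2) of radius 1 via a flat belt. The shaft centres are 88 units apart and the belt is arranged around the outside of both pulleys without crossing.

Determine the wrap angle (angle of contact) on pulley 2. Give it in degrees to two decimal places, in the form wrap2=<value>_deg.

wrap2=174.79_deg

open belt: β = asin((r2−r1)/C) = asin(-4/88) = -2.6053°
wrap1 = π − 2β = 185.2105°
wrap2 = π + 2β = 174.7895°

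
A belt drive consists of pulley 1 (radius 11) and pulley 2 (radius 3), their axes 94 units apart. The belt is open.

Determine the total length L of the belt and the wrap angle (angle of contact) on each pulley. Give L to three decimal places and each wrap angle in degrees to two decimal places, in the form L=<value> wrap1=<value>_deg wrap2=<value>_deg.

L=232.664 wrap1=189.76_deg wrap2=170.24_deg

open belt: β = asin((r2−r1)/C) = asin(-8/94) = -4.8821°
wrap1 = π − 2β = 189.7643°
wrap2 = π + 2β = 170.2357°
tangent length = C·cosβ = 93.6590
L = r1·wrap1 + r2·wrap2 + 2·C·cosβ = 11·3.3120 + 3·2.9712 + 2·93.6590 = 232.6636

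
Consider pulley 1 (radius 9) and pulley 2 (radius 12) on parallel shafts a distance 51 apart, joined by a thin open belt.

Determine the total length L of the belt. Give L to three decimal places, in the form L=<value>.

open belt: β = asin((r2−r1)/C) = asin(3/51) = 3.3723°
wrap1 = π − 2β = 173.2554°
wrap2 = π + 2β = 186.7446°
tangent length = C·cosβ = 50.9117
L = r1·wrap1 + r2·wrap2 + 2·C·cosβ = 9·3.0239 + 12·3.2593 + 2·50.9117 = 168.1500

L=168.150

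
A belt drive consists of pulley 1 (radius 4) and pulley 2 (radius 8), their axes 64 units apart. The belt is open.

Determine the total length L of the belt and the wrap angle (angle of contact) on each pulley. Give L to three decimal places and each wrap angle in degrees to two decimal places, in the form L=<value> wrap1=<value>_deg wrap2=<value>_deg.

L=165.949 wrap1=172.83_deg wrap2=187.17_deg

open belt: β = asin((r2−r1)/C) = asin(4/64) = 3.5833°
wrap1 = π − 2β = 172.8334°
wrap2 = π + 2β = 187.1666°
tangent length = C·cosβ = 63.8749
L = r1·wrap1 + r2·wrap2 + 2·C·cosβ = 4·3.0165 + 8·3.2667 + 2·63.8749 = 165.9492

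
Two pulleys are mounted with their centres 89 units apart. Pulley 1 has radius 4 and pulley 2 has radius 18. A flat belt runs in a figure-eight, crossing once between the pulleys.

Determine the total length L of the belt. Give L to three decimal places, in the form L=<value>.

crossed belt: β = asin((r1+r2)/C) = asin(22/89) = 14.3114°
wrap1 = wrap2 = π + 2β = 208.6227°
tangent length = C·cosβ = 86.2380
L = (r1+r2)·wrap + 2·C·cosβ = 22·3.6412 + 2·86.2380 = 252.5815

L=252.581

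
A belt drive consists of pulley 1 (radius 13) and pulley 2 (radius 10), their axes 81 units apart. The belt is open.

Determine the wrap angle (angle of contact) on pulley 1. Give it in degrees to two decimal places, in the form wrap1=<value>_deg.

wrap1=184.25_deg

open belt: β = asin((r2−r1)/C) = asin(-3/81) = -2.1226°
wrap1 = π − 2β = 184.2451°
wrap2 = π + 2β = 175.7549°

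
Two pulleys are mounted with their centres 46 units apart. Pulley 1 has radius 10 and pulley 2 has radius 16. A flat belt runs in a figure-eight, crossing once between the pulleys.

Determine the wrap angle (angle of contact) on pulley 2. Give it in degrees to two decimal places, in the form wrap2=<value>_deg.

crossed belt: β = asin((r1+r2)/C) = asin(26/46) = 34.4174°
wrap1 = wrap2 = π + 2β = 248.8348°

wrap2=248.83_deg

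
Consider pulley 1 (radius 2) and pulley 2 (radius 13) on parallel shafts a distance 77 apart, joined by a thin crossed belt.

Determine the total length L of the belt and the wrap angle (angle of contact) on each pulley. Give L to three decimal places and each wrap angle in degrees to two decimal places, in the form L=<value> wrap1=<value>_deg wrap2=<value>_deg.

L=204.055 wrap1=202.47_deg wrap2=202.47_deg

crossed belt: β = asin((r1+r2)/C) = asin(15/77) = 11.2333°
wrap1 = wrap2 = π + 2β = 202.4667°
tangent length = C·cosβ = 75.5248
L = (r1+r2)·wrap + 2·C·cosβ = 15·3.5337 + 2·75.5248 = 204.0553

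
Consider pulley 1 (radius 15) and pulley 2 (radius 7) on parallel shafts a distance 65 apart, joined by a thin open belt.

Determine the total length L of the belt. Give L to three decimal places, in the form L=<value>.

open belt: β = asin((r2−r1)/C) = asin(-8/65) = -7.0697°
wrap1 = π − 2β = 194.1394°
wrap2 = π + 2β = 165.8606°
tangent length = C·cosβ = 64.5058
L = r1·wrap1 + r2·wrap2 + 2·C·cosβ = 15·3.3884 + 7·2.8948 + 2·64.5058 = 200.1009

L=200.101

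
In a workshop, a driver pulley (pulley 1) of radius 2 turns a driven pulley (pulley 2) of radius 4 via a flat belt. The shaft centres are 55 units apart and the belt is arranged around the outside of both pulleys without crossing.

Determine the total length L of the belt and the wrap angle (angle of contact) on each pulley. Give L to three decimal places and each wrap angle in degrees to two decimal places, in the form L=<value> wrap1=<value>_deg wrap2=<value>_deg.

L=128.922 wrap1=175.83_deg wrap2=184.17_deg

open belt: β = asin((r2−r1)/C) = asin(2/55) = 2.0839°
wrap1 = π − 2β = 175.8321°
wrap2 = π + 2β = 184.1679°
tangent length = C·cosβ = 54.9636
L = r1·wrap1 + r2·wrap2 + 2·C·cosβ = 2·3.0688 + 4·3.2143 + 2·54.9636 = 128.9223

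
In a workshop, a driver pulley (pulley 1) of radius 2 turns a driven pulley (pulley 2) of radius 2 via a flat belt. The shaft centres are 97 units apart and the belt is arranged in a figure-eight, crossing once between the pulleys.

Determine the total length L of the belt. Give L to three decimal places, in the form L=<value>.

L=206.731

crossed belt: β = asin((r1+r2)/C) = asin(4/97) = 2.3634°
wrap1 = wrap2 = π + 2β = 184.7268°
tangent length = C·cosβ = 96.9175
L = (r1+r2)·wrap + 2·C·cosβ = 4·3.2241 + 2·96.9175 = 206.7313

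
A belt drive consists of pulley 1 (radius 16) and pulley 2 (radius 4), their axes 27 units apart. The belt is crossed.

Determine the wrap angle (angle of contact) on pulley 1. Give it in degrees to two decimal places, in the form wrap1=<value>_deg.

wrap1=275.59_deg

crossed belt: β = asin((r1+r2)/C) = asin(20/27) = 47.7946°
wrap1 = wrap2 = π + 2β = 275.5891°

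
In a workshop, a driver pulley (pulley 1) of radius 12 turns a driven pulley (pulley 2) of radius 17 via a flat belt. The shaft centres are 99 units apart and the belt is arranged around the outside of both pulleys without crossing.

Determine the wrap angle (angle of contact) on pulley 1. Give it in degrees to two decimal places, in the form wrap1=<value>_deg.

wrap1=174.21_deg

open belt: β = asin((r2−r1)/C) = asin(5/99) = 2.8950°
wrap1 = π − 2β = 174.2101°
wrap2 = π + 2β = 185.7899°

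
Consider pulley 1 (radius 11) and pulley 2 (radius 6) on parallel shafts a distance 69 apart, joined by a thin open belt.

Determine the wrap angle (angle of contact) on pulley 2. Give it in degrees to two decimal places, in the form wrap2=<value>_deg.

wrap2=171.69_deg

open belt: β = asin((r2−r1)/C) = asin(-5/69) = -4.1555°
wrap1 = π − 2β = 188.3110°
wrap2 = π + 2β = 171.6890°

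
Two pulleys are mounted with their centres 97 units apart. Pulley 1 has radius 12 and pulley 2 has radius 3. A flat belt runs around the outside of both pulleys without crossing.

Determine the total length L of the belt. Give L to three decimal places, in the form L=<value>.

L=241.960

open belt: β = asin((r2−r1)/C) = asin(-9/97) = -5.3238°
wrap1 = π − 2β = 190.6475°
wrap2 = π + 2β = 169.3525°
tangent length = C·cosβ = 96.5816
L = r1·wrap1 + r2·wrap2 + 2·C·cosβ = 12·3.3274 + 3·2.9558 + 2·96.5816 = 241.9595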